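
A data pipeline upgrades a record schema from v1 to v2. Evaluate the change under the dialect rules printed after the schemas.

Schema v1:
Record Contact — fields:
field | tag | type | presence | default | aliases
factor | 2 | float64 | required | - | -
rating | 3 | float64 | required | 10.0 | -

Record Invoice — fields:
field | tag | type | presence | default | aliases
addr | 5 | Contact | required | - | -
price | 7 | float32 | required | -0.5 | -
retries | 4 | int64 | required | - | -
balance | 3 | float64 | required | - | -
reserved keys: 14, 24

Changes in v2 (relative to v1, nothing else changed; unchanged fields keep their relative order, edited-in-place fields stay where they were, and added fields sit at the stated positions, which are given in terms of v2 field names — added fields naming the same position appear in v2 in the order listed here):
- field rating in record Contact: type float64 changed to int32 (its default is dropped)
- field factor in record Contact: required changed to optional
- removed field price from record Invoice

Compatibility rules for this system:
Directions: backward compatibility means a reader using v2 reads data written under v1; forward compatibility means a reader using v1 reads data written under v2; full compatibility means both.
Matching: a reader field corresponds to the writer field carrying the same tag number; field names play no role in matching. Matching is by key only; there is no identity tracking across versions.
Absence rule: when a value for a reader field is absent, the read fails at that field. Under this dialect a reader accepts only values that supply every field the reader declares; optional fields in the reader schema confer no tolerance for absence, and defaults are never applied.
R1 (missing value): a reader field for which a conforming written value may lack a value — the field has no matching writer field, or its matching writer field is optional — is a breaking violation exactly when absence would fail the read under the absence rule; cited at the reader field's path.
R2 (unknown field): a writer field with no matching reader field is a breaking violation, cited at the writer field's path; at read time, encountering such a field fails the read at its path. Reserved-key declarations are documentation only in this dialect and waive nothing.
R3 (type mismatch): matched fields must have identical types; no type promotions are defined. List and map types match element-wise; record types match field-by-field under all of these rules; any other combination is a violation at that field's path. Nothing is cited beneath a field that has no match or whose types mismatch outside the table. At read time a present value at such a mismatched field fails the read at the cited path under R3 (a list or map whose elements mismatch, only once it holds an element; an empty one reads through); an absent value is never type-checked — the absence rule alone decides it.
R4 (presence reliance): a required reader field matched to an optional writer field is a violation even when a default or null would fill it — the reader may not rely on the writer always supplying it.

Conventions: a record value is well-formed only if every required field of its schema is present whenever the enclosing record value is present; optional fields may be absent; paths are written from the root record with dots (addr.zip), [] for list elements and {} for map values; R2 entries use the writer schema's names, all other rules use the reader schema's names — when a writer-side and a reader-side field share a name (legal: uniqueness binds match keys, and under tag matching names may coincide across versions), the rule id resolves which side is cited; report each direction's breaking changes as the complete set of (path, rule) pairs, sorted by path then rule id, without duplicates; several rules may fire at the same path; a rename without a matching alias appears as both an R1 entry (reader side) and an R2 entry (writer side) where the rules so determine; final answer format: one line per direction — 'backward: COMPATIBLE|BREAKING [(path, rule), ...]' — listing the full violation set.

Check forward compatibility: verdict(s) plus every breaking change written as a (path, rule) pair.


forward: BREAKING [(addr.factor, R1), (addr.factor, R4), (addr.rating, R3), (price, R1)]

each type pair in Invoice: writer, then reader
forward analysis of Invoice with v1 as reader and v2 as writer:
  addr <- addr (Contact -> Contact, writer required)
  price has no writer counterpart
  retries <- retries (int64 -> int64, writer required)
  balance <- balance (float64 -> float64, writer required)
  addr.factor <- addr.factor (float64 -> float64, writer optional)
  addr.rating <- addr.rating (int32 -> float64, writer required)
  breaking: (addr.factor, R1)
  breaking: (addr.factor, R4)
  breaking: (addr.rating, R3)
  breaking: (price, R1)
  => forward: BREAKING (4)


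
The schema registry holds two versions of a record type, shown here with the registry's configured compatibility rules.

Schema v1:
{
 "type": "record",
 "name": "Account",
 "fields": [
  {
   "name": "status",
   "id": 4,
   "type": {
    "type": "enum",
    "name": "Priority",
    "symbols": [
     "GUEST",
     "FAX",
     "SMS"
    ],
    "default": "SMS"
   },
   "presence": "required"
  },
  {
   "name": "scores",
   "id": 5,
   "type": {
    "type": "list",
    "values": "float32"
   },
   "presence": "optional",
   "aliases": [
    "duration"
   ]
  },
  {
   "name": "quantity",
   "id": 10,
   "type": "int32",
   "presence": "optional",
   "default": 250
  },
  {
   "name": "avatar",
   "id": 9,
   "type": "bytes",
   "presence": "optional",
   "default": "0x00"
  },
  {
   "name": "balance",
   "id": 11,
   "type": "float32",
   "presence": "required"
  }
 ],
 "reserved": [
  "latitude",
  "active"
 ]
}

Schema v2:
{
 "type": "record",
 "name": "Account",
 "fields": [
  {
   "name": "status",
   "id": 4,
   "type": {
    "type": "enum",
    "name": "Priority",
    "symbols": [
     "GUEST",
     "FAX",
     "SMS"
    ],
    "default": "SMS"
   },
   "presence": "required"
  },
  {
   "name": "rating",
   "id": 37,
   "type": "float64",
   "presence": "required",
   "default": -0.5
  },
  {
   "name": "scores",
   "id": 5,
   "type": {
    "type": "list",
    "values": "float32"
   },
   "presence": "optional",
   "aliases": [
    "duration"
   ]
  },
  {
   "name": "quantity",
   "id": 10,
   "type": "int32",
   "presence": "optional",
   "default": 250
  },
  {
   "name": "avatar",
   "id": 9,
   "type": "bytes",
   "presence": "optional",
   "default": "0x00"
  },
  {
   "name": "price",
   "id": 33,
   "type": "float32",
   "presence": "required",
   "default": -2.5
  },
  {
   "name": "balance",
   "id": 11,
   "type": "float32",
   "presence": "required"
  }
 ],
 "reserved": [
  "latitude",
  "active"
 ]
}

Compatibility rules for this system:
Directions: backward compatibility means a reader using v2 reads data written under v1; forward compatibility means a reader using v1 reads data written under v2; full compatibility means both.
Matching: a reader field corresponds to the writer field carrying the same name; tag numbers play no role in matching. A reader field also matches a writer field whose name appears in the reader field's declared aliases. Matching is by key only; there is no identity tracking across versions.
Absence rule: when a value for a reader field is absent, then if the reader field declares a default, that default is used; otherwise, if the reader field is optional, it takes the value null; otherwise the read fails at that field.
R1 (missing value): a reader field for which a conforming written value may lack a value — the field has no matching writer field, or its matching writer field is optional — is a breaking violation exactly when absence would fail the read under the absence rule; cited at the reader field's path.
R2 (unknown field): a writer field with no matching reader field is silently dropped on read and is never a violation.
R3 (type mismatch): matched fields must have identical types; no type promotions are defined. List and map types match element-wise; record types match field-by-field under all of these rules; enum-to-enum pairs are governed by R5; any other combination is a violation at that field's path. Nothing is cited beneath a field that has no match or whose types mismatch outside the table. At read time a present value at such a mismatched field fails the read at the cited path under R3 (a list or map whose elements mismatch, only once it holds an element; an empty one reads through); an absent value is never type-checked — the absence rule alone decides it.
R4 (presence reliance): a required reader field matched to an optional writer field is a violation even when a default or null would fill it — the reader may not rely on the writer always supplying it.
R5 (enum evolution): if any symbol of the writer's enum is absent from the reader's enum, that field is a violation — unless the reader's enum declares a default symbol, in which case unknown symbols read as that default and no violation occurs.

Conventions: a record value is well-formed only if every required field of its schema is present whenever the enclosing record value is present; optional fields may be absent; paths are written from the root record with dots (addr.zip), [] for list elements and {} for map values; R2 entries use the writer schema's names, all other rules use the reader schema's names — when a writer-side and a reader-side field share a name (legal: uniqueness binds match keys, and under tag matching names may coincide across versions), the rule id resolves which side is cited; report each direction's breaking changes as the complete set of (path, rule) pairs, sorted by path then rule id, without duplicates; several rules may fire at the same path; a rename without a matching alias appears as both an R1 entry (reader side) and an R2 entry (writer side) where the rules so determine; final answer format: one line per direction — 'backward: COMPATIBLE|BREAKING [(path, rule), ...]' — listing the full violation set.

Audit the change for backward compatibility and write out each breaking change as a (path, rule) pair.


backward: COMPATIBLE []

arrows below run writer -> reader for Account
checking backward for Account: reader v2 against writer v1:
  status: Priority -> Priority, writer required; from status
  rating: no writer match
  scores: list<float32> -> list<float32>, writer optional; from scores
  quantity: int32 -> int32, writer optional; from quantity
  avatar: bytes -> bytes, writer optional; from avatar
  price: no writer match
  balance: float32 -> float32, writer required; from balance
  => no violations; backward on Account: COMPATIBLE
the other Account changes do not affect what is asked:
  added field rating to record Account: required float64, tag 37, default -0.5 (in v2 it sits immediately before scores) -> fires no rule on Account, leaving the asked answer as it is
  added field price to record Account: required float32, tag 33, default -2.5 (in v2 it sits immediately before balance) -> fires no rule on Account, leaving the asked answer as it is


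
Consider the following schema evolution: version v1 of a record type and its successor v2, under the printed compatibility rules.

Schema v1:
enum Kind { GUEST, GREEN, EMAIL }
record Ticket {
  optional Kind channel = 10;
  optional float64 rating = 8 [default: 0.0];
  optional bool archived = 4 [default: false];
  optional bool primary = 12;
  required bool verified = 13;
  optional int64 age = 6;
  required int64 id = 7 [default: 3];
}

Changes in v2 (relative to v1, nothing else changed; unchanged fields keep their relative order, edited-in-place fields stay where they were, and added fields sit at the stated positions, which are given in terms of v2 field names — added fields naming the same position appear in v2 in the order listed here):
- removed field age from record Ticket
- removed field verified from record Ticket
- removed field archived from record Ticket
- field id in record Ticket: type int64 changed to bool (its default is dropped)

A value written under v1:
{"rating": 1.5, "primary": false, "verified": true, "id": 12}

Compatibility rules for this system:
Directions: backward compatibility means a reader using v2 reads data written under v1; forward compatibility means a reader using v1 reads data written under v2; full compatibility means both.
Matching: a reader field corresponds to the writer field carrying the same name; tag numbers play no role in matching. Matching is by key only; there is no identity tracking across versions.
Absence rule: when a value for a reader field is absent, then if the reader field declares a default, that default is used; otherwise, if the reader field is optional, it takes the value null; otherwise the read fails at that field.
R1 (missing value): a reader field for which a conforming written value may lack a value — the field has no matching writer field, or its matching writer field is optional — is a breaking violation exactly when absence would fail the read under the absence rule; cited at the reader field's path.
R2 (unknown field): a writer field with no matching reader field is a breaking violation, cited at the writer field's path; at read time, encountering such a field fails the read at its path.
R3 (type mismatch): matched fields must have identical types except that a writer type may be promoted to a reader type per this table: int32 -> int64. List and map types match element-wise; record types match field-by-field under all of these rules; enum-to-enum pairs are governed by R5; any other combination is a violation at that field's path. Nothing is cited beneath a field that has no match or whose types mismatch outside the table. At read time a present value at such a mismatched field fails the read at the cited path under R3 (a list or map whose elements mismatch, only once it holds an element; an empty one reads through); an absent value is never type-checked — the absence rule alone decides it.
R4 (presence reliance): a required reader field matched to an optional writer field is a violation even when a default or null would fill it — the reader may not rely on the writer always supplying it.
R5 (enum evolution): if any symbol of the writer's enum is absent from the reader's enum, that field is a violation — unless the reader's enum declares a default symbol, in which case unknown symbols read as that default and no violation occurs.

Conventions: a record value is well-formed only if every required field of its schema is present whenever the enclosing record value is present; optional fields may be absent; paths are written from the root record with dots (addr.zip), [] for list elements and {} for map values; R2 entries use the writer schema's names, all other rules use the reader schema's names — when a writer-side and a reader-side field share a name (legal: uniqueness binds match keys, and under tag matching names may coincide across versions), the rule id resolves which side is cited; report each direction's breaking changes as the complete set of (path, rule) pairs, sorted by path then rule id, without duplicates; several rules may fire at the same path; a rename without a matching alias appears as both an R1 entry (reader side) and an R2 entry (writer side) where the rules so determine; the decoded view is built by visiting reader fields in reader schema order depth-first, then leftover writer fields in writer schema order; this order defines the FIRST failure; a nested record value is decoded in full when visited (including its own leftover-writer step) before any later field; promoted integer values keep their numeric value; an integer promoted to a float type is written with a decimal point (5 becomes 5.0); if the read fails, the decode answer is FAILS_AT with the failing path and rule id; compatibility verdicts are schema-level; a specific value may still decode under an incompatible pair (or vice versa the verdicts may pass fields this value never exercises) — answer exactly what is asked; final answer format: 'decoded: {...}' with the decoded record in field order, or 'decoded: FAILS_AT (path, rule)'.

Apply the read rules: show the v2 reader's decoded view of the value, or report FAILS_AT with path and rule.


decoded: FAILS_AT (id, R3)

in Ticket below, arrows point writer -> reader
decode (reader v2):
  channel := null (not supplied -> null)
  rating := 1.5
  primary := false
  read fails at id under R3
  => FAILS_AT (id, R3)
remaining Ticket differences; none change what is asked:
  removed field age from record Ticket -> schema-level compatibility only; this Ticket value's decode is unchanged
  removed field verified from record Ticket -> schema-level compatibility only; this Ticket value's decode is unchanged
  removed field archived from record Ticket -> schema-level compatibility only; this Ticket value's decode is unchanged


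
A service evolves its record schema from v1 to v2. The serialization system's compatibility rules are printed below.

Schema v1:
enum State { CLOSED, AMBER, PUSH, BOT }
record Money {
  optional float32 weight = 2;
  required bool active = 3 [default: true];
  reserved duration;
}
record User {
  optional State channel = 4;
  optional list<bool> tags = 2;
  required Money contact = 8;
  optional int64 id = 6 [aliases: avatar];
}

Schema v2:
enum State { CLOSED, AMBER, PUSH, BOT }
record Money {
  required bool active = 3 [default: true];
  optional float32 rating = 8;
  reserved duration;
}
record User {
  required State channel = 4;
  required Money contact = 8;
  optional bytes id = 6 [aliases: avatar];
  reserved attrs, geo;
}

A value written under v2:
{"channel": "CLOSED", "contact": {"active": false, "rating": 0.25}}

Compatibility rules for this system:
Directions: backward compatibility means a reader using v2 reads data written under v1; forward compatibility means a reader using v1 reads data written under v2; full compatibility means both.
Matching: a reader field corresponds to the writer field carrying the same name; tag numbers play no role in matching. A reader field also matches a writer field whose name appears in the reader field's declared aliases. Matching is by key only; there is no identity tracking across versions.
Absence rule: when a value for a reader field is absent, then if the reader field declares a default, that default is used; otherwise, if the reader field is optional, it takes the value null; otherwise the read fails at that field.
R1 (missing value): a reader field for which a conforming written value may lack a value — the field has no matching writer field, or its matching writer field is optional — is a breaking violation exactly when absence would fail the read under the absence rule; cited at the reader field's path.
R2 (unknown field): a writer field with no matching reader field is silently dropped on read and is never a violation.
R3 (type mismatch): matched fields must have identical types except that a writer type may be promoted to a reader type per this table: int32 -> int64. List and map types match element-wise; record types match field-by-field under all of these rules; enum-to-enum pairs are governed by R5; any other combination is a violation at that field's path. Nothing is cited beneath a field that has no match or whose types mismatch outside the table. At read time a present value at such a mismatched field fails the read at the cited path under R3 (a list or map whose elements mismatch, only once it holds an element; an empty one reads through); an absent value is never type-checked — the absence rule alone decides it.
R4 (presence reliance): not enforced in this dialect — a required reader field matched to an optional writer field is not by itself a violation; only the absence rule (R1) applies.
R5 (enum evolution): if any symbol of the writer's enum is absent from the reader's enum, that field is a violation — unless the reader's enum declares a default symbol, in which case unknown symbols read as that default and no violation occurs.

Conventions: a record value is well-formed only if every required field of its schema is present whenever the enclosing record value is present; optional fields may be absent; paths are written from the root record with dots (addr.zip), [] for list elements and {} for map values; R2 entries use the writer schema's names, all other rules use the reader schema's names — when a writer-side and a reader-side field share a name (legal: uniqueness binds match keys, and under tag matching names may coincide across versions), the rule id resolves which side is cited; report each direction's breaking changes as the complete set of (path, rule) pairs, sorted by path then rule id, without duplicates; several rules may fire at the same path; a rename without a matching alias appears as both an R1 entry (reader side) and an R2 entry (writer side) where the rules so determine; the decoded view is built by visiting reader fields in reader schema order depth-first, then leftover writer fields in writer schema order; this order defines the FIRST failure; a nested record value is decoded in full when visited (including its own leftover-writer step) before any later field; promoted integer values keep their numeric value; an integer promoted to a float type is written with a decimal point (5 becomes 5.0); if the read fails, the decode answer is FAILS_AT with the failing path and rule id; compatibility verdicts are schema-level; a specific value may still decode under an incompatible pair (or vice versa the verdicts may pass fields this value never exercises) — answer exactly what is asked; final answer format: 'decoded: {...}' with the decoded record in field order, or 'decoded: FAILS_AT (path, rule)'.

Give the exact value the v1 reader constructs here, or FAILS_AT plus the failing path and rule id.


decoded: {"channel": "CLOSED", "tags": null, "contact": {"weight": null, "active": false}, "id": null}

each type pair in User: writer, then reader
decode walk for User under reader schema v1:
  channel := "CLOSED"
  tags := null (absent, optional -> null)
  contact.weight := null (absent, optional -> null)
  contact.active := false
  writer contact.rating: unknown -> dropped
  id := null (absent, optional -> null)
  => decoded: {"channel": "CLOSED", "tags": null, "contact": {"weight": null, "active": false}, "id": null}
ruling out the remaining User differences:
  removed field weight from record Money -> inert under this dialect — no rule fires on User and the result does not move
  field channel in record User: optional changed to required -> schema-level compatibility only; this User value's decode is unchanged
  added field rating to record Money: optional float32, tag 8 (in v2 it sits last) -> inert under this dialect — no rule fires on User and the result does not move
  removed field tags from record User -> inert under this dialect — no rule fires on User and the result does not move
  field id in record User: type int64 changed to bytes -> schema-level compatibility only; this User value's decode is unchanged


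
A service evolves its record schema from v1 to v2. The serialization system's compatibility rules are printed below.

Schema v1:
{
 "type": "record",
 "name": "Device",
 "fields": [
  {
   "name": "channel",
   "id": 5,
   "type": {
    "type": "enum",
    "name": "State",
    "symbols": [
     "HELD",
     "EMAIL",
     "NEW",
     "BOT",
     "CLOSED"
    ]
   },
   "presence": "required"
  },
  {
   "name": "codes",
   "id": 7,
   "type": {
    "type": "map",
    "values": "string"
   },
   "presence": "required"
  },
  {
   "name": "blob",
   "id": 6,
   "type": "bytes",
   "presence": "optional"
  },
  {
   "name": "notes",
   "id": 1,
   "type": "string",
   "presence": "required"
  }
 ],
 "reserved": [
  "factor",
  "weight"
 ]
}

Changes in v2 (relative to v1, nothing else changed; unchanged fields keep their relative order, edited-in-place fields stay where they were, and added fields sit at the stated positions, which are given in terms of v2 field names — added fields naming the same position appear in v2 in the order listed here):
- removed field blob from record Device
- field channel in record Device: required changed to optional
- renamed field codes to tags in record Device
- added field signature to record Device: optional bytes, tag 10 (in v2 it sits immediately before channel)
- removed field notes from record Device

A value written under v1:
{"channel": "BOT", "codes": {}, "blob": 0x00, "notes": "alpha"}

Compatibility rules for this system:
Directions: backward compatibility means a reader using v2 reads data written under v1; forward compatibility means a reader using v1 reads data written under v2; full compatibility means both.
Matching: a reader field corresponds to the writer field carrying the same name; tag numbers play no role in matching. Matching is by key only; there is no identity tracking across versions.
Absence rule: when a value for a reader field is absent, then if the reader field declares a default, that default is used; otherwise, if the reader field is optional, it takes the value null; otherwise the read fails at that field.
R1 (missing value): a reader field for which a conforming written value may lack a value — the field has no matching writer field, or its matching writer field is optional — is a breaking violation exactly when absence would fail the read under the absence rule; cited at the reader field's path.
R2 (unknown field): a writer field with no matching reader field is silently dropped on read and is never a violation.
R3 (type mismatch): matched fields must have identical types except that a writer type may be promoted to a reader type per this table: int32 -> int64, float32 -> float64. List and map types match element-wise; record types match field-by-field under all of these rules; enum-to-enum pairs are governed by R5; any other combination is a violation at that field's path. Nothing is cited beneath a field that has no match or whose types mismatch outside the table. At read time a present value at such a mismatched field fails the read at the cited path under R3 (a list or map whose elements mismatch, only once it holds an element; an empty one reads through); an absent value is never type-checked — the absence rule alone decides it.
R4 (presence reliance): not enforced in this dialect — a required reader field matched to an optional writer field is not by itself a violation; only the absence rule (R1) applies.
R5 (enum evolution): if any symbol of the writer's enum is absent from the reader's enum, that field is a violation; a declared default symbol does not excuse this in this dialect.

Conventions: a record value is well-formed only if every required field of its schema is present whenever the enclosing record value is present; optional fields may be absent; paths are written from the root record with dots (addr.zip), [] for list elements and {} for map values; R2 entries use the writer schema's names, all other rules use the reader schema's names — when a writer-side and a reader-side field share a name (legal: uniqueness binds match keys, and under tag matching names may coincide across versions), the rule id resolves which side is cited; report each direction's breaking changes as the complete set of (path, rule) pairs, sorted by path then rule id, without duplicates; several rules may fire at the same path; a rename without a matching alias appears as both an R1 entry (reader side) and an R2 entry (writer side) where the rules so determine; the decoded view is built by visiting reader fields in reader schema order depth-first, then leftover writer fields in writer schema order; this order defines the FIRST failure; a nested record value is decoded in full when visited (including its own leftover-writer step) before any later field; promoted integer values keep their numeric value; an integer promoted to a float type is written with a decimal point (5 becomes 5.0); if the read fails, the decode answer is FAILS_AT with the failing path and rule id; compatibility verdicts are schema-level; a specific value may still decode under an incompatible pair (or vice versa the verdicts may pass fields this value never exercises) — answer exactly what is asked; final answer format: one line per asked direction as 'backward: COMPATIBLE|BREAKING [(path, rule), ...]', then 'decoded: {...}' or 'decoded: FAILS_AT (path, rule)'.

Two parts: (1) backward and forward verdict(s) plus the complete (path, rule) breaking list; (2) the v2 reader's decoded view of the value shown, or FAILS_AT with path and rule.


in Device below, arrows point writer -> reader
checking backward for Device: reader v2 against writer v1:
  signature: no writer match
  channel: State -> State, writer required; from channel
  tags: no writer match
  writer codes: unknown to reader
  writer blob: unknown to reader
  writer notes: unknown to reader
  rule R1 violated at tags
  => backward verdict for Device: BREAKING, 1 violation(s)
checking forward for Device: reader v1 against writer v2:
  channel: State -> State, writer optional; from channel
  codes: no writer match
  blob: no writer match
  notes: no writer match
  writer signature: unknown to reader
  writer tags: unknown to reader
  rule R1 violated at channel
  rule R1 violated at codes
  rule R1 violated at notes
  => forward verdict for Device: BREAKING, 3 violation(s)
migrating the Device value to v2:
  signature := null (not supplied -> null)
  channel := "BOT"
  read fails at tags under R1 (no fill)
  => FAILS_AT (tags, R1)

backward: BREAKING [(tags, R1)]; forward: BREAKING [(channel, R1), (codes, R1), (notes, R1)]; decoded: FAILS_AT (tags, R1)


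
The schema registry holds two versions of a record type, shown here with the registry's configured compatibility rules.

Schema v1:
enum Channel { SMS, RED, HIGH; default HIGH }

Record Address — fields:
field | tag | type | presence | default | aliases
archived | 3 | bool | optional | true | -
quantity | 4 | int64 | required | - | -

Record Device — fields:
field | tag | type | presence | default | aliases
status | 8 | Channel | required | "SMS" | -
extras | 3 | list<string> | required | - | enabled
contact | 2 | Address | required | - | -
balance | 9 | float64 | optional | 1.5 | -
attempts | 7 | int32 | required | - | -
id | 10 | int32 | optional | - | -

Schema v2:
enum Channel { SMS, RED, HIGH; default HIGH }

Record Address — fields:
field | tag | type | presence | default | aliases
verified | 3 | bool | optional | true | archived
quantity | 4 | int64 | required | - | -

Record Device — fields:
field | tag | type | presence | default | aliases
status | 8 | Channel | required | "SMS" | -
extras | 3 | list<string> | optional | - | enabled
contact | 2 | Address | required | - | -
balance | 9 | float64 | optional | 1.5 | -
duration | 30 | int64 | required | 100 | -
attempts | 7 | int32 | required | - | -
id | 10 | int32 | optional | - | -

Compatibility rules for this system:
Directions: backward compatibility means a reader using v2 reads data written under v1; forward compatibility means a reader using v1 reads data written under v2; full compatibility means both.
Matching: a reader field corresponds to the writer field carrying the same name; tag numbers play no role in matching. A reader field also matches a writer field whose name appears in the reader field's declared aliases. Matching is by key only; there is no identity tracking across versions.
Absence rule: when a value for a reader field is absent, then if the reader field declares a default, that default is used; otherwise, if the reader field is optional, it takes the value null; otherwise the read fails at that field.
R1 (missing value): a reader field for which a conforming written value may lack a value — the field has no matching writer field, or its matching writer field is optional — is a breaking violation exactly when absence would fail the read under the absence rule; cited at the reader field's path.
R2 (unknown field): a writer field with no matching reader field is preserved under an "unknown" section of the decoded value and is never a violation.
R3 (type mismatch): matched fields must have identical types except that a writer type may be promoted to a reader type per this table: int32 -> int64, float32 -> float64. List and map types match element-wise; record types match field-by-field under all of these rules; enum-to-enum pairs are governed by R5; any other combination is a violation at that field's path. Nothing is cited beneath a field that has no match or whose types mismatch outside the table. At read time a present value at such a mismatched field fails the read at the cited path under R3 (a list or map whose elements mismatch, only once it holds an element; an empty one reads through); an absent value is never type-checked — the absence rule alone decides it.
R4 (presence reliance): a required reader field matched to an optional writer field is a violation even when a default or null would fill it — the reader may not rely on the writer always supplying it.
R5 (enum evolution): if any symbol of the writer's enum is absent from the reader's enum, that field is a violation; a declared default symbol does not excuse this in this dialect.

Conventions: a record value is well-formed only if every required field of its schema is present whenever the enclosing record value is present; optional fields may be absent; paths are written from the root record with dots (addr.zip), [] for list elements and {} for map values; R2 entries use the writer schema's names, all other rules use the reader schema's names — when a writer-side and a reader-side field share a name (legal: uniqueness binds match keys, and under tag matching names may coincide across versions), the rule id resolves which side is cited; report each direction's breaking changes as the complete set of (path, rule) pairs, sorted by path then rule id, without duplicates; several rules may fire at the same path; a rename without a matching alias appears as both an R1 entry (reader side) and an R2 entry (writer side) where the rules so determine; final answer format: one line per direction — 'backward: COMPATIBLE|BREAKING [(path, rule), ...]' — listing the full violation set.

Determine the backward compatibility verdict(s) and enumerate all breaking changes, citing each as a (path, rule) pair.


backward: COMPATIBLE []

each type pair in Device: writer, then reader
backward for Device (reader v2, writer v1):
  writer required, Channel -> Channel: reader status maps from writer status
  writer required, list<string> -> list<string>: reader extras maps from writer extras
  writer required, Address -> Address: reader contact maps from writer contact
  writer optional, float64 -> float64: reader balance maps from writer balance
  no writer field matches reader duration
  writer required, int32 -> int32: reader attempts maps from writer attempts
  writer optional, int32 -> int32: reader id maps from writer id
  writer optional, bool -> bool: reader contact.verified maps from writer contact.archived
  writer required, int64 -> int64: reader contact.quantity maps from writer contact.quantity
  nothing fires on Device: backward is COMPATIBLE
diffs on Device not affecting the asked answer:
  field extras in record Device: required changed to optional -> fires only in the forward direction of Device, which is not asked here
  renamed field archived to verified in record Address (alias archived declared on the renamed field) -> inert for the asked Device verdict: nothing fires
  added field duration to record Device: required int64, tag 30, default 100 (in v2 it sits immediately before attempts) -> inert for the asked Device verdict: nothing fires


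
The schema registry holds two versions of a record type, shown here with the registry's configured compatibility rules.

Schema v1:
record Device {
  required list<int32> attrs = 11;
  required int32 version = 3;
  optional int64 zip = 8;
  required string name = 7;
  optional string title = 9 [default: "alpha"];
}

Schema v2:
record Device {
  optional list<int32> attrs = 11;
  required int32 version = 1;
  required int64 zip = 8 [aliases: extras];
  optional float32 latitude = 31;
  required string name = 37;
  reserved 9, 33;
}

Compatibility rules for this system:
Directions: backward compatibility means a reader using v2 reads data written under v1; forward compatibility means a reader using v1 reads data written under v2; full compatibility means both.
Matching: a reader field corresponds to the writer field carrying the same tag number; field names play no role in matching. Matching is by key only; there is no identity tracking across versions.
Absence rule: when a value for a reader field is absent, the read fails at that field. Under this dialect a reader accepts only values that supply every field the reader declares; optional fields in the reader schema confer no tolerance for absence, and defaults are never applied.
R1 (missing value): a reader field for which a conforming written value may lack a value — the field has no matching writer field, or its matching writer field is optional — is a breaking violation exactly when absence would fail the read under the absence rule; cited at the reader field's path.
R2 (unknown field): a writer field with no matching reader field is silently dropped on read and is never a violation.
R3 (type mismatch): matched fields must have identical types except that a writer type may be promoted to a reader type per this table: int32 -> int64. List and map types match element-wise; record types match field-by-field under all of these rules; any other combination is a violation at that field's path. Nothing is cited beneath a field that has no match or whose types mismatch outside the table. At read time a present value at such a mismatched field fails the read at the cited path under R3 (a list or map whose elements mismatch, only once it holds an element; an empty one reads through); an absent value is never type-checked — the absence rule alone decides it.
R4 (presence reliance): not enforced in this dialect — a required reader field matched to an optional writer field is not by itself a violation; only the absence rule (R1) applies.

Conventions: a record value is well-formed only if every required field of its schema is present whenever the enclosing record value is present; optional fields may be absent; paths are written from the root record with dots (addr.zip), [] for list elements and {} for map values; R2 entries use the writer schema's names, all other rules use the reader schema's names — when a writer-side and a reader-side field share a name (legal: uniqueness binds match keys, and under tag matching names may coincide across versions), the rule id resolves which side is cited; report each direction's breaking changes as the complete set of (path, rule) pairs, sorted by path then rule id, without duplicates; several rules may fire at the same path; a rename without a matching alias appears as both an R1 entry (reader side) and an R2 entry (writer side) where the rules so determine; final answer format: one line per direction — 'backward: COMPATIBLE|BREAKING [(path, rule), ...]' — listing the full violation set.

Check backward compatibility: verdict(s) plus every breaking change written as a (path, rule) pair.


in Device below, arrows point writer -> reader
backward on Device — v2 reading data written by v1:
  list<int32> -> list<int32>, writer required: attrs aligns to attrs
  version: no writer match
  int64 -> int64, writer optional: zip aligns to zip
  latitude: no writer match
  name: no writer match
  version (writer side), unknown to reader
  name (writer side), unknown to reader
  title (writer side), unknown to reader
  rule R1 violated at latitude
  rule R1 violated at name
  rule R1 violated at version
  rule R1 violated at zip
  => 4 violation(s): backward is BREAKING for Device
the rest of the Device diff is inert for this question:
  field attrs in record Device: required changed to optional -> matters only for Device's forward compatibility — outside the asked direction
  field zip in record Device: optional changed to required -> matters only for Device's forward compatibility — outside the asked direction

backward: BREAKING [(latitude, R1), (name, R1), (version, R1), (zip, R1)]


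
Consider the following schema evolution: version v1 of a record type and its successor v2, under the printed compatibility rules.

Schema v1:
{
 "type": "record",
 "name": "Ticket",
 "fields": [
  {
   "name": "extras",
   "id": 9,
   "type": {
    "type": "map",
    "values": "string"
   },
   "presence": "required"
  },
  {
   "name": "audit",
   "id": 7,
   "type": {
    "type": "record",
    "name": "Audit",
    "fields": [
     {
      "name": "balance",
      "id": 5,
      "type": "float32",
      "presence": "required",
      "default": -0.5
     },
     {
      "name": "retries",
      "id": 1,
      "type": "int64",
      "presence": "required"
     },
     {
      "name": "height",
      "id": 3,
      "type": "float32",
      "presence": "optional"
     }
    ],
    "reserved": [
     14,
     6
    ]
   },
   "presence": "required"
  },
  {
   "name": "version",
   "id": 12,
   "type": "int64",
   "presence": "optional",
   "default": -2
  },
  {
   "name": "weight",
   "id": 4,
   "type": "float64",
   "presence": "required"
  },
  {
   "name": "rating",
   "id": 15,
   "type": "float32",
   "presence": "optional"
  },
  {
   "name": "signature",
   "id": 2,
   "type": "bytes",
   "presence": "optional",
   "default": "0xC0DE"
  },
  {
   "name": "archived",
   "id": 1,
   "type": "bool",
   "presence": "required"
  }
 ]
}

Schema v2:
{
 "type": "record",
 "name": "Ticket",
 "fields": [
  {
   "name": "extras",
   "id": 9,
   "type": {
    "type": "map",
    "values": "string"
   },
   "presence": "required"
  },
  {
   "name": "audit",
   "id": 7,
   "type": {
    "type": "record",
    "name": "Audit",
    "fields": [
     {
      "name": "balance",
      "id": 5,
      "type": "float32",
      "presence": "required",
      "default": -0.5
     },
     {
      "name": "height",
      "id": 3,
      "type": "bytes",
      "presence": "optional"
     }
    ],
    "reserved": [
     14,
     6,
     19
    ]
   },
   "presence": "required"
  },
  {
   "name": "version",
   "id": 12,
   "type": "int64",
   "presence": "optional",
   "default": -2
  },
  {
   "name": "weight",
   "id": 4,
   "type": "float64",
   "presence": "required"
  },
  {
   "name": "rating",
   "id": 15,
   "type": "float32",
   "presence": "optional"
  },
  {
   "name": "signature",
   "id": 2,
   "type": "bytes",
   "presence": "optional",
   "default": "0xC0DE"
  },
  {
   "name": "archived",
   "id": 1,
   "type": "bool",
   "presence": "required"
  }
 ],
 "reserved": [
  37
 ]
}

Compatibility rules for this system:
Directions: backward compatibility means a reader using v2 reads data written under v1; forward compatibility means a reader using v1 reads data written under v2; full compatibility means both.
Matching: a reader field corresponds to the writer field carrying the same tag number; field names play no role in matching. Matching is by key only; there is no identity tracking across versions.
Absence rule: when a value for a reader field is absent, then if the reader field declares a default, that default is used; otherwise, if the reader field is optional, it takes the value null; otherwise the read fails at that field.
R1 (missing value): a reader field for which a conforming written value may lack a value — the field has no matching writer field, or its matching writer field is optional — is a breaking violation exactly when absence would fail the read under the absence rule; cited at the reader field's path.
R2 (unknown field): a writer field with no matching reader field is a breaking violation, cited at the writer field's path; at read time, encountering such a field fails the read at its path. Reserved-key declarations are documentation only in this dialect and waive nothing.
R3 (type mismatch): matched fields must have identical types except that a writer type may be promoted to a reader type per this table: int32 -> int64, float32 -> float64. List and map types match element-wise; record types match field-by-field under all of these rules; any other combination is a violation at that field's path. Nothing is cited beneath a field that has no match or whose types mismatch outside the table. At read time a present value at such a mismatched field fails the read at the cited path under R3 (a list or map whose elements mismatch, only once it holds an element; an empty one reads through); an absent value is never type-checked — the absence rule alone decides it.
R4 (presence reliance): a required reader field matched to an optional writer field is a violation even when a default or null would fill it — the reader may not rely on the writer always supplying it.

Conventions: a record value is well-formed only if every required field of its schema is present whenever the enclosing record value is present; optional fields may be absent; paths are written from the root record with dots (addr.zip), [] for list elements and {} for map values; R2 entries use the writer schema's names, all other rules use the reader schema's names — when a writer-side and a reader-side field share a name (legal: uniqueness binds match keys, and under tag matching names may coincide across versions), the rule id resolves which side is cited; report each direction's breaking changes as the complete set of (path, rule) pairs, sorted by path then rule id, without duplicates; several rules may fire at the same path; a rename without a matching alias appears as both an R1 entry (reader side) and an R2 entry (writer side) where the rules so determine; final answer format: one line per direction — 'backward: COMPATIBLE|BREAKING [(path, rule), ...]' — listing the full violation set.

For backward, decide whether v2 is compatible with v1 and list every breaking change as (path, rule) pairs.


backward: BREAKING [(audit.height, R3), (audit.retries, R2)]

the writer's type comes first in each Ticket pair
backward for Ticket (reader v2, writer v1):
  extras: paired with writer extras (map<string, string> -> map<string, string>; writer required)
  audit: paired with writer audit (Audit -> Audit; writer required)
  version: paired with writer version (int64 -> int64; writer optional)
  weight: paired with writer weight (float64 -> float64; writer required)
  rating: paired with writer rating (float32 -> float32; writer optional)
  signature: paired with writer signature (bytes -> bytes; writer optional)
  archived: paired with writer archived (bool -> bool; writer required)
  audit.balance: paired with writer audit.balance (float32 -> float32; writer required)
  audit.height: paired with writer audit.height (float32 -> bytes; writer optional)
  writer audit.retries: unknown to reader
  R3 fires at audit.height
  R2 fires at audit.retries
  => backward: BREAKING (2)
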